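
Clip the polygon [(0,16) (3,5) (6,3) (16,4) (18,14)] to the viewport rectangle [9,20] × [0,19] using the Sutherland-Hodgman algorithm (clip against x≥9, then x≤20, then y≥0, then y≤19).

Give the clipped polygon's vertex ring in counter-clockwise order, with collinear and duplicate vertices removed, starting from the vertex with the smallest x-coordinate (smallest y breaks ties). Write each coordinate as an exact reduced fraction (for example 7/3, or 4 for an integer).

1. After x ≥ 9: [(9,15) (9,33/10) (16,4) (18,14)]
2. After x ≤ 20: [(9,15) (9,33/10) (16,4) (18,14)]
3. After y ≥ 0: [(9,15) (9,33/10) (16,4) (18,14)]
4. After y ≤ 19: [(9,15) (9,33/10) (16,4) (18,14)]
5. Canonical ring: [(9,33/10) (16,4) (18,14) (9,15)]

Clipped polygon: [(9,33/10) (16,4) (18,14) (9,15)]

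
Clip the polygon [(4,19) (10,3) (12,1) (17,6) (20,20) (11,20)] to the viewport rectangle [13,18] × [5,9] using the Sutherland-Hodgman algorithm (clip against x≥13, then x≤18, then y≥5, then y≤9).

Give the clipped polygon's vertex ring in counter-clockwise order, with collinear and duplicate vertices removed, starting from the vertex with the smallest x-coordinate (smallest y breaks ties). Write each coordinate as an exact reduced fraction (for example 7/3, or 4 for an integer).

Clipped polygon: [(13,5) (16,5) (17,6) (247/14,9) (13,9)]

1. After x ≥ 13: [(13,2) (17,6) (20,20) (13,20)]
2. After x ≤ 18: [(13,2) (17,6) (18,32/3) (18,20) (13,20)]
3. After y ≥ 5: [(13,5) (16,5) (17,6) (18,32/3) (18,20) (13,20)]
4. After y ≤ 9: [(13,9) (13,5) (16,5) (17,6) (247/14,9)]
5. Canonical ring: [(13,5) (16,5) (17,6) (247/14,9) (13,9)]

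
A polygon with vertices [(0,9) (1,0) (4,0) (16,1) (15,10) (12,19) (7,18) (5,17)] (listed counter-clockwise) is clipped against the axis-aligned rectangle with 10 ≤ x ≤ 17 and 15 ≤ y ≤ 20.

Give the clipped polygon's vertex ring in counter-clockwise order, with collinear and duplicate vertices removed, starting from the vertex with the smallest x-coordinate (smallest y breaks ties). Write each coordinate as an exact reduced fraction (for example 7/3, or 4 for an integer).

Clipped polygon: [(10,15) (40/3,15) (12,19) (10,93/5)]

1. After x ≥ 10: [(10,1/2) (16,1) (15,10) (12,19) (10,93/5)]
2. After x ≤ 17: [(10,1/2) (16,1) (15,10) (12,19) (10,93/5)]
3. After y ≥ 15: [(10,15) (40/3,15) (12,19) (10,93/5)]
4. After y ≤ 20: [(10,15) (40/3,15) (12,19) (10,93/5)]
5. Canonical ring: [(10,15) (40/3,15) (12,19) (10,93/5)]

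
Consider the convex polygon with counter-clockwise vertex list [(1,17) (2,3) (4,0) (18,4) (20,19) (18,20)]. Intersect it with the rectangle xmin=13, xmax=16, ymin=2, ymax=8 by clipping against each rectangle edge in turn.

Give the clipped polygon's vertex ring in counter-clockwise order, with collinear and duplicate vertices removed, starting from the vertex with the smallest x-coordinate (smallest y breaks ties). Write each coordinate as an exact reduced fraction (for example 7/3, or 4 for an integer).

1. After x ≥ 13: [(13,325/17) (13,18/7) (18,4) (20,19) (18,20)]
2. After x ≤ 16: [(16,334/17) (13,325/17) (13,18/7) (16,24/7)]
3. After y ≥ 2: [(16,334/17) (13,325/17) (13,18/7) (16,24/7)]
4. After y ≤ 8: [(16,8) (13,8) (13,18/7) (16,24/7)]
5. Canonical ring: [(13,18/7) (16,24/7) (16,8) (13,8)]

Clipped polygon: [(13,18/7) (16,24/7) (16,8) (13,8)]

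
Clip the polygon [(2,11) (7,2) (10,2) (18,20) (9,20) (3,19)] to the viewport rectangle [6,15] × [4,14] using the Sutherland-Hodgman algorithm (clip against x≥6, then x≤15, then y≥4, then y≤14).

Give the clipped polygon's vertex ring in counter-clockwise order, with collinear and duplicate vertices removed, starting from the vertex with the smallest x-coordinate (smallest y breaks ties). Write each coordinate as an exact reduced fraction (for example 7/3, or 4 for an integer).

1. After x ≥ 6: [(6,19/5) (7,2) (10,2) (18,20) (9,20) (6,39/2)]
2. After x ≤ 15: [(6,19/5) (7,2) (10,2) (15,53/4) (15,20) (9,20) (6,39/2)]
3. After y ≥ 4: [(6,4) (98/9,4) (15,53/4) (15,20) (9,20) (6,39/2)]
4. After y ≤ 14: [(6,14) (6,4) (98/9,4) (15,53/4) (15,14)]
5. Canonical ring: [(6,4) (98/9,4) (15,53/4) (15,14) (6,14)]

Clipped polygon: [(6,4) (98/9,4) (15,53/4) (15,14) (6,14)]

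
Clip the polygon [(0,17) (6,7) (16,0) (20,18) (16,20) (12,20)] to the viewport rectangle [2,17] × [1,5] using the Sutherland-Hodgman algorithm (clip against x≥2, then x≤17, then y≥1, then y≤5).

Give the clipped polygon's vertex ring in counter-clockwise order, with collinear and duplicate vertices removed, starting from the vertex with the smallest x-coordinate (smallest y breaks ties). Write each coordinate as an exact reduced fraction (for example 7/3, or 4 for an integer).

1. After x ≥ 2: [(2,35/2) (2,41/3) (6,7) (16,0) (20,18) (16,20) (12,20)]
2. After x ≤ 17: [(2,35/2) (2,41/3) (6,7) (16,0) (17,9/2) (17,39/2) (16,20) (12,20)]
3. After y ≥ 1: [(2,35/2) (2,41/3) (6,7) (102/7,1) (146/9,1) (17,9/2) (17,39/2) (16,20) (12,20)]
4. After y ≤ 5: [(62/7,5) (102/7,1) (146/9,1) (17,9/2) (17,5)]
5. Canonical ring: [(62/7,5) (102/7,1) (146/9,1) (17,9/2) (17,5)]

Clipped polygon: [(62/7,5) (102/7,1) (146/9,1) (17,9/2) (17,5)]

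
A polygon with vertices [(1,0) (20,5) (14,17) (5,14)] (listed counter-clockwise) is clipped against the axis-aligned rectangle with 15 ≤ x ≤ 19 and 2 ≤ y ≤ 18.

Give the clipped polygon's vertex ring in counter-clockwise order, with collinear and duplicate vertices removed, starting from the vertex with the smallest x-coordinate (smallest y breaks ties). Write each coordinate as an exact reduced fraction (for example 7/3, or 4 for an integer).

1. After x ≥ 15: [(15,70/19) (20,5) (15,15)]
2. After x ≤ 19: [(15,70/19) (19,90/19) (19,7) (15,15)]
3. After y ≥ 2: [(15,70/19) (19,90/19) (19,7) (15,15)]
4. After y ≤ 18: [(15,70/19) (19,90/19) (19,7) (15,15)]
5. Canonical ring: [(15,70/19) (19,90/19) (19,7) (15,15)]

Clipped polygon: [(15,70/19) (19,90/19) (19,7) (15,15)]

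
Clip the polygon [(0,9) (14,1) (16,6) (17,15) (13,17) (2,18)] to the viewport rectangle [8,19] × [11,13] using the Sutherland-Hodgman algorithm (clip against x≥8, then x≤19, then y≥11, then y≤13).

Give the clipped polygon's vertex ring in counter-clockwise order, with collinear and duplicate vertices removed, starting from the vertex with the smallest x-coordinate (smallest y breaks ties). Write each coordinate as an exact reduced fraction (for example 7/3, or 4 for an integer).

Clipped polygon: [(8,11) (149/9,11) (151/9,13) (8,13)]

1. After x ≥ 8: [(8,31/7) (14,1) (16,6) (17,15) (13,17) (8,192/11)]
2. After x ≤ 19: [(8,31/7) (14,1) (16,6) (17,15) (13,17) (8,192/11)]
3. After y ≥ 11: [(8,11) (149/9,11) (17,15) (13,17) (8,192/11)]
4. After y ≤ 13: [(8,13) (8,11) (149/9,11) (151/9,13)]
5. Canonical ring: [(8,11) (149/9,11) (151/9,13) (8,13)]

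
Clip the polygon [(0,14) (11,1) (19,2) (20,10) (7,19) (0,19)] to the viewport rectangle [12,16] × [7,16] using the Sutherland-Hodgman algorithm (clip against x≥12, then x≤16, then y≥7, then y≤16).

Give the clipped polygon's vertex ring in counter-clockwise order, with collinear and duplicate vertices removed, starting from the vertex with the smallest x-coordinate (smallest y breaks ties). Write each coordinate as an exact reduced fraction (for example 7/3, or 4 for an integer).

Clipped polygon: [(12,7) (16,7) (16,166/13) (12,202/13)]

1. After x ≥ 12: [(12,9/8) (19,2) (20,10) (12,202/13)]
2. After x ≤ 16: [(12,9/8) (16,13/8) (16,166/13) (12,202/13)]
3. After y ≥ 7: [(12,7) (16,7) (16,166/13) (12,202/13)]
4. After y ≤ 16: [(12,7) (16,7) (16,166/13) (12,202/13)]
5. Canonical ring: [(12,7) (16,7) (16,166/13) (12,202/13)]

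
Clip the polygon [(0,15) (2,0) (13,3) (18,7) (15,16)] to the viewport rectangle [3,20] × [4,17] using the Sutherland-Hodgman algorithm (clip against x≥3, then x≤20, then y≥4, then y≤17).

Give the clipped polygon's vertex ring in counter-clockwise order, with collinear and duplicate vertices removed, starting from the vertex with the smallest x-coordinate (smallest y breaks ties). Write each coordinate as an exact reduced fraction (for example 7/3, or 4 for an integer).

1. After x ≥ 3: [(3,76/5) (3,3/11) (13,3) (18,7) (15,16)]
2. After x ≤ 20: [(3,76/5) (3,3/11) (13,3) (18,7) (15,16)]
3. After y ≥ 4: [(3,76/5) (3,4) (57/4,4) (18,7) (15,16)]
4. After y ≤ 17: [(3,76/5) (3,4) (57/4,4) (18,7) (15,16)]
5. Canonical ring: [(3,4) (57/4,4) (18,7) (15,16) (3,76/5)]

Clipped polygon: [(3,4) (57/4,4) (18,7) (15,16) (3,76/5)]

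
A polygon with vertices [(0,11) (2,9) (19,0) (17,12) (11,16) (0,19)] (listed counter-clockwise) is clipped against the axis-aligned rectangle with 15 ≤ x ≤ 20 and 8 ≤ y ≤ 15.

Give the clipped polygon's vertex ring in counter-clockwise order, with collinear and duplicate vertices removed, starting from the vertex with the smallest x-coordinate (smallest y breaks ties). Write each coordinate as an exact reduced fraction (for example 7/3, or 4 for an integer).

Clipped polygon: [(15,8) (53/3,8) (17,12) (15,40/3)]

1. After x ≥ 15: [(15,36/17) (19,0) (17,12) (15,40/3)]
2. After x ≤ 20: [(15,36/17) (19,0) (17,12) (15,40/3)]
3. After y ≥ 8: [(15,8) (53/3,8) (17,12) (15,40/3)]
4. After y ≤ 15: [(15,8) (53/3,8) (17,12) (15,40/3)]
5. Canonical ring: [(15,8) (53/3,8) (17,12) (15,40/3)]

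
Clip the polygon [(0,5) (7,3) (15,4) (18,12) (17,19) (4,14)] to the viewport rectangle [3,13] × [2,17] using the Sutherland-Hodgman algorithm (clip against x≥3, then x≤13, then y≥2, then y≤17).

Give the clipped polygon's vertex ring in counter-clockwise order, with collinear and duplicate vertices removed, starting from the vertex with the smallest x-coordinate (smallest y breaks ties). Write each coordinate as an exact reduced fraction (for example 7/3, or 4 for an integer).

1. After x ≥ 3: [(3,47/4) (3,29/7) (7,3) (15,4) (18,12) (17,19) (4,14)]
2. After x ≤ 13: [(3,47/4) (3,29/7) (7,3) (13,15/4) (13,227/13) (4,14)]
3. After y ≥ 2: [(3,47/4) (3,29/7) (7,3) (13,15/4) (13,227/13) (4,14)]
4. After y ≤ 17: [(3,47/4) (3,29/7) (7,3) (13,15/4) (13,17) (59/5,17) (4,14)]
5. Canonical ring: [(3,29/7) (7,3) (13,15/4) (13,17) (59/5,17) (4,14) (3,47/4)]

Clipped polygon: [(3,29/7) (7,3) (13,15/4) (13,17) (59/5,17) (4,14) (3,47/4)]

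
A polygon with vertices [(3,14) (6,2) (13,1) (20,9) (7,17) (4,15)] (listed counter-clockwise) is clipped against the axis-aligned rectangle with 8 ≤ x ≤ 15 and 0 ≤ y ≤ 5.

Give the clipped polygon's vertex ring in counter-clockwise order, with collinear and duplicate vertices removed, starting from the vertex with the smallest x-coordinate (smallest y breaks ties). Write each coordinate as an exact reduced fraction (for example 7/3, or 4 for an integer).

Clipped polygon: [(8,12/7) (13,1) (15,23/7) (15,5) (8,5)]

1. After x ≥ 8: [(8,12/7) (13,1) (20,9) (8,213/13)]
2. After x ≤ 15: [(8,12/7) (13,1) (15,23/7) (15,157/13) (8,213/13)]
3. After y ≥ 0: [(8,12/7) (13,1) (15,23/7) (15,157/13) (8,213/13)]
4. After y ≤ 5: [(8,5) (8,12/7) (13,1) (15,23/7) (15,5)]
5. Canonical ring: [(8,12/7) (13,1) (15,23/7) (15,5) (8,5)]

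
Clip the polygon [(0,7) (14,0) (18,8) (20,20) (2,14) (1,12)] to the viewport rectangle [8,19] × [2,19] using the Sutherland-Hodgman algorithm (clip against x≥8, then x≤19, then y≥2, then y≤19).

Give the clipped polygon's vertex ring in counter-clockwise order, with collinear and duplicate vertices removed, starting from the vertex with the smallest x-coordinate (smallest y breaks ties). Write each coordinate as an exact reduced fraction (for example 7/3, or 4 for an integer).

1. After x ≥ 8: [(8,3) (14,0) (18,8) (20,20) (8,16)]
2. After x ≤ 19: [(8,3) (14,0) (18,8) (19,14) (19,59/3) (8,16)]
3. After y ≥ 2: [(8,3) (10,2) (15,2) (18,8) (19,14) (19,59/3) (8,16)]
4. After y ≤ 19: [(8,3) (10,2) (15,2) (18,8) (19,14) (19,19) (17,19) (8,16)]
5. Canonical ring: [(8,3) (10,2) (15,2) (18,8) (19,14) (19,19) (17,19) (8,16)]

Clipped polygon: [(8,3) (10,2) (15,2) (18,8) (19,14) (19,19) (17,19) (8,16)]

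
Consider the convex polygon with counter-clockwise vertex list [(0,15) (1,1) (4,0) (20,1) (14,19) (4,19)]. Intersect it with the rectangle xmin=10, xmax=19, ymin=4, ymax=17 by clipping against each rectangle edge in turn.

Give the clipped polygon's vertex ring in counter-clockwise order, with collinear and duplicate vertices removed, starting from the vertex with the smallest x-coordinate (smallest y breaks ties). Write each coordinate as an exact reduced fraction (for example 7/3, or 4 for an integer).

Clipped polygon: [(10,4) (19,4) (44/3,17) (10,17)]

1. After x ≥ 10: [(10,3/8) (20,1) (14,19) (10,19)]
2. After x ≤ 19: [(10,3/8) (19,15/16) (19,4) (14,19) (10,19)]
3. After y ≥ 4: [(10,4) (19,4) (19,4) (14,19) (10,19)]
4. After y ≤ 17: [(10,17) (10,4) (19,4) (19,4) (44/3,17)]
5. Canonical ring: [(10,4) (19,4) (44/3,17) (10,17)]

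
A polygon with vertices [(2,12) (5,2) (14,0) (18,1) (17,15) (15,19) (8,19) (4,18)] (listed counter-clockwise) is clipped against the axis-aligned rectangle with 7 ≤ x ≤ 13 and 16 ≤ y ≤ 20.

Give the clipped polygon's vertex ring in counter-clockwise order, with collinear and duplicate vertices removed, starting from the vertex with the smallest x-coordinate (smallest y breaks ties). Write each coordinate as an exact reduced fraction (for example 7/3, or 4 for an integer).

1. After x ≥ 7: [(7,14/9) (14,0) (18,1) (17,15) (15,19) (8,19) (7,75/4)]
2. After x ≤ 13: [(7,14/9) (13,2/9) (13,19) (8,19) (7,75/4)]
3. After y ≥ 16: [(7,16) (13,16) (13,19) (8,19) (7,75/4)]
4. After y ≤ 20: [(7,16) (13,16) (13,19) (8,19) (7,75/4)]
5. Canonical ring: [(7,16) (13,16) (13,19) (8,19) (7,75/4)]

Clipped polygon: [(7,16) (13,16) (13,19) (8,19) (7,75/4)]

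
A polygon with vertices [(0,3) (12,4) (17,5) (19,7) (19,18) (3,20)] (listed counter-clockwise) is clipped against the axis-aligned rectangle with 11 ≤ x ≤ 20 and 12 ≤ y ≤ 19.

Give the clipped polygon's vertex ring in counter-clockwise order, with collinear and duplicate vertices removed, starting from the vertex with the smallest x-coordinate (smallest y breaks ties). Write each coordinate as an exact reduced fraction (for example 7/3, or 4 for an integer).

1. After x ≥ 11: [(11,47/12) (12,4) (17,5) (19,7) (19,18) (11,19)]
2. After x ≤ 20: [(11,47/12) (12,4) (17,5) (19,7) (19,18) (11,19)]
3. After y ≥ 12: [(11,12) (19,12) (19,18) (11,19)]
4. After y ≤ 19: [(11,12) (19,12) (19,18) (11,19)]
5. Canonical ring: [(11,12) (19,12) (19,18) (11,19)]

Clipped polygon: [(11,12) (19,12) (19,18) (11,19)]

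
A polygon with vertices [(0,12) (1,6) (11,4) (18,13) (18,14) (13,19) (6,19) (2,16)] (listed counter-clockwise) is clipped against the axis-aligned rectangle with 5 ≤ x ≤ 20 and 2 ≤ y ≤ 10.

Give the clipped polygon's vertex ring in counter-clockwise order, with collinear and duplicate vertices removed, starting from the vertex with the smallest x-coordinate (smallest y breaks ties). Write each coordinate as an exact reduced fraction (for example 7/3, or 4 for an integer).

Clipped polygon: [(5,26/5) (11,4) (47/3,10) (5,10)]

1. After x ≥ 5: [(5,26/5) (11,4) (18,13) (18,14) (13,19) (6,19) (5,73/4)]
2. After x ≤ 20: [(5,26/5) (11,4) (18,13) (18,14) (13,19) (6,19) (5,73/4)]
3. After y ≥ 2: [(5,26/5) (11,4) (18,13) (18,14) (13,19) (6,19) (5,73/4)]
4. After y ≤ 10: [(5,10) (5,26/5) (11,4) (47/3,10)]
5. Canonical ring: [(5,26/5) (11,4) (47/3,10) (5,10)]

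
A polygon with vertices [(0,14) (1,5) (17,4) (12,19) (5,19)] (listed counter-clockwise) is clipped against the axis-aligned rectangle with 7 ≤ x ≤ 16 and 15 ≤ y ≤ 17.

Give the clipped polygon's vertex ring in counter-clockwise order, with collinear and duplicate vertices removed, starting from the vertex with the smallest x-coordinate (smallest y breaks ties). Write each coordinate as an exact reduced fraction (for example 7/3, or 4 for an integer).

1. After x ≥ 7: [(7,37/8) (17,4) (12,19) (7,19)]
2. After x ≤ 16: [(7,37/8) (16,65/16) (16,7) (12,19) (7,19)]
3. After y ≥ 15: [(7,15) (40/3,15) (12,19) (7,19)]
4. After y ≤ 17: [(7,17) (7,15) (40/3,15) (38/3,17)]
5. Canonical ring: [(7,15) (40/3,15) (38/3,17) (7,17)]

Clipped polygon: [(7,15) (40/3,15) (38/3,17) (7,17)]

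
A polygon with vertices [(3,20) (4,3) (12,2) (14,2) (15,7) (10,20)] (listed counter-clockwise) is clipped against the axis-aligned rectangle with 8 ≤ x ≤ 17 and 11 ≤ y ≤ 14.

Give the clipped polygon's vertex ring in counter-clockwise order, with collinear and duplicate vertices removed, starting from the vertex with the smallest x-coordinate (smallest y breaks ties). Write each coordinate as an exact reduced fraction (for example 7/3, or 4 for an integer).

1. After x ≥ 8: [(8,20) (8,5/2) (12,2) (14,2) (15,7) (10,20)]
2. After x ≤ 17: [(8,20) (8,5/2) (12,2) (14,2) (15,7) (10,20)]
3. After y ≥ 11: [(8,20) (8,11) (175/13,11) (10,20)]
4. After y ≤ 14: [(8,14) (8,11) (175/13,11) (160/13,14)]
5. Canonical ring: [(8,11) (175/13,11) (160/13,14) (8,14)]

Clipped polygon: [(8,11) (175/13,11) (160/13,14) (8,14)]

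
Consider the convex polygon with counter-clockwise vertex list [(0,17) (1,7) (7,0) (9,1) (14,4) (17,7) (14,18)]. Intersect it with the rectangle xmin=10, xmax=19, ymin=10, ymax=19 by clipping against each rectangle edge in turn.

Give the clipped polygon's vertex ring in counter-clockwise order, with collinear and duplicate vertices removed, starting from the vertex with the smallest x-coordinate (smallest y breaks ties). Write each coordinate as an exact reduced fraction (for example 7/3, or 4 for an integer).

1. After x ≥ 10: [(10,124/7) (10,8/5) (14,4) (17,7) (14,18)]
2. After x ≤ 19: [(10,124/7) (10,8/5) (14,4) (17,7) (14,18)]
3. After y ≥ 10: [(10,124/7) (10,10) (178/11,10) (14,18)]
4. After y ≤ 19: [(10,124/7) (10,10) (178/11,10) (14,18)]
5. Canonical ring: [(10,10) (178/11,10) (14,18) (10,124/7)]

Clipped polygon: [(10,10) (178/11,10) (14,18) (10,124/7)]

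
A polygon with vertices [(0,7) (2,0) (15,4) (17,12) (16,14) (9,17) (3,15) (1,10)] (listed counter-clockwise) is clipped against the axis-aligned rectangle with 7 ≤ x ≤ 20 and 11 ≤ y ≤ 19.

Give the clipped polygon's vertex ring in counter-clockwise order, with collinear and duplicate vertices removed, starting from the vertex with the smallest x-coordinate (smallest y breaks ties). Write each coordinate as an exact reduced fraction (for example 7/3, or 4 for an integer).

1. After x ≥ 7: [(7,20/13) (15,4) (17,12) (16,14) (9,17) (7,49/3)]
2. After x ≤ 20: [(7,20/13) (15,4) (17,12) (16,14) (9,17) (7,49/3)]
3. After y ≥ 11: [(7,11) (67/4,11) (17,12) (16,14) (9,17) (7,49/3)]
4. After y ≤ 19: [(7,11) (67/4,11) (17,12) (16,14) (9,17) (7,49/3)]
5. Canonical ring: [(7,11) (67/4,11) (17,12) (16,14) (9,17) (7,49/3)]

Clipped polygon: [(7,11) (67/4,11) (17,12) (16,14) (9,17) (7,49/3)]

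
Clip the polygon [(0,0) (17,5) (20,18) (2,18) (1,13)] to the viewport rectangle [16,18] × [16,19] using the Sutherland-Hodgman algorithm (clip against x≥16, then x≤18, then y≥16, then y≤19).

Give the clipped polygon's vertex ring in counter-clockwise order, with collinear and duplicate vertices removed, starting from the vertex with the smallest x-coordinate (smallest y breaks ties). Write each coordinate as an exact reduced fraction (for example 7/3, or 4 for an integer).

1. After x ≥ 16: [(16,80/17) (17,5) (20,18) (16,18)]
2. After x ≤ 18: [(16,80/17) (17,5) (18,28/3) (18,18) (16,18)]
3. After y ≥ 16: [(16,16) (18,16) (18,18) (16,18)]
4. After y ≤ 19: [(16,16) (18,16) (18,18) (16,18)]
5. Canonical ring: [(16,16) (18,16) (18,18) (16,18)]

Clipped polygon: [(16,16) (18,16) (18,18) (16,18)]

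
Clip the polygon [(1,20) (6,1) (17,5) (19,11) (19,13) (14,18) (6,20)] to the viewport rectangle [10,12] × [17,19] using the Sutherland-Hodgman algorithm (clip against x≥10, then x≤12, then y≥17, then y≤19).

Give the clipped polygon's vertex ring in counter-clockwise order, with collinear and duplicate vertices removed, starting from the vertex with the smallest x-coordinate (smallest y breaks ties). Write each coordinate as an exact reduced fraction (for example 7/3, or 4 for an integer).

Clipped polygon: [(10,17) (12,17) (12,37/2) (10,19)]

1. After x ≥ 10: [(10,27/11) (17,5) (19,11) (19,13) (14,18) (10,19)]
2. After x ≤ 12: [(10,27/11) (12,35/11) (12,37/2) (10,19)]
3. After y ≥ 17: [(10,17) (12,17) (12,37/2) (10,19)]
4. After y ≤ 19: [(10,17) (12,17) (12,37/2) (10,19)]
5. Canonical ring: [(10,17) (12,17) (12,37/2) (10,19)]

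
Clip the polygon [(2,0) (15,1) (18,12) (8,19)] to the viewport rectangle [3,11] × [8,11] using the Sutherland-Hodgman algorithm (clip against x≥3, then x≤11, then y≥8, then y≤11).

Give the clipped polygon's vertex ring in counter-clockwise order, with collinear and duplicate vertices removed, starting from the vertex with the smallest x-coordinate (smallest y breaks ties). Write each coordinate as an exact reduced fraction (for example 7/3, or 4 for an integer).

Clipped polygon: [(86/19,8) (11,8) (11,11) (104/19,11)]

1. After x ≥ 3: [(3,19/6) (3,1/13) (15,1) (18,12) (8,19)]
2. After x ≤ 11: [(3,19/6) (3,1/13) (11,9/13) (11,169/10) (8,19)]
3. After y ≥ 8: [(86/19,8) (11,8) (11,169/10) (8,19)]
4. After y ≤ 11: [(104/19,11) (86/19,8) (11,8) (11,11)]
5. Canonical ring: [(86/19,8) (11,8) (11,11) (104/19,11)]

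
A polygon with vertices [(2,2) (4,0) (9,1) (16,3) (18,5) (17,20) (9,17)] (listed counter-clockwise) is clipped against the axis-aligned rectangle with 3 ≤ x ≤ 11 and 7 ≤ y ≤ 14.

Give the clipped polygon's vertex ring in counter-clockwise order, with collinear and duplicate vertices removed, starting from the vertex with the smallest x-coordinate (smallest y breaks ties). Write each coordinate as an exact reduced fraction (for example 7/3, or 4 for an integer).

Clipped polygon: [(13/3,7) (11,7) (11,14) (38/5,14)]

1. After x ≥ 3: [(3,29/7) (3,1) (4,0) (9,1) (16,3) (18,5) (17,20) (9,17)]
2. After x ≤ 11: [(3,29/7) (3,1) (4,0) (9,1) (11,11/7) (11,71/4) (9,17)]
3. After y ≥ 7: [(13/3,7) (11,7) (11,71/4) (9,17)]
4. After y ≤ 14: [(38/5,14) (13/3,7) (11,7) (11,14)]
5. Canonical ring: [(13/3,7) (11,7) (11,14) (38/5,14)]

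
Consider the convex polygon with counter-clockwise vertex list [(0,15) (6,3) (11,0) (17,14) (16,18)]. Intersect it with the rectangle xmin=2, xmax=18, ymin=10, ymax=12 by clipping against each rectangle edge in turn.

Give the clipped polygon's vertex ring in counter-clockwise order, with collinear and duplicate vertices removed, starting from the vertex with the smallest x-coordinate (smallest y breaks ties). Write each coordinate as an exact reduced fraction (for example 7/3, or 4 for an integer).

1. After x ≥ 2: [(2,123/8) (2,11) (6,3) (11,0) (17,14) (16,18)]
2. After x ≤ 18: [(2,123/8) (2,11) (6,3) (11,0) (17,14) (16,18)]
3. After y ≥ 10: [(2,123/8) (2,11) (5/2,10) (107/7,10) (17,14) (16,18)]
4. After y ≤ 12: [(2,12) (2,11) (5/2,10) (107/7,10) (113/7,12)]
5. Canonical ring: [(2,11) (5/2,10) (107/7,10) (113/7,12) (2,12)]

Clipped polygon: [(2,11) (5/2,10) (107/7,10) (113/7,12) (2,12)]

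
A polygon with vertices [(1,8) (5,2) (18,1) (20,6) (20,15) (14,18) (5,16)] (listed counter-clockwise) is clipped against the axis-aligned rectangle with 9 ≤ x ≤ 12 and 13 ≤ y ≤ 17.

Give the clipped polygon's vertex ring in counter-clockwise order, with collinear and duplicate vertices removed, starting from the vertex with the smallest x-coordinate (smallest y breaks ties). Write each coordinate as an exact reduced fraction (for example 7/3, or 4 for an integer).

1. After x ≥ 9: [(9,22/13) (18,1) (20,6) (20,15) (14,18) (9,152/9)]
2. After x ≤ 12: [(9,22/13) (12,19/13) (12,158/9) (9,152/9)]
3. After y ≥ 13: [(9,13) (12,13) (12,158/9) (9,152/9)]
4. After y ≤ 17: [(9,13) (12,13) (12,17) (19/2,17) (9,152/9)]
5. Canonical ring: [(9,13) (12,13) (12,17) (19/2,17) (9,152/9)]

Clipped polygon: [(9,13) (12,13) (12,17) (19/2,17) (9,152/9)]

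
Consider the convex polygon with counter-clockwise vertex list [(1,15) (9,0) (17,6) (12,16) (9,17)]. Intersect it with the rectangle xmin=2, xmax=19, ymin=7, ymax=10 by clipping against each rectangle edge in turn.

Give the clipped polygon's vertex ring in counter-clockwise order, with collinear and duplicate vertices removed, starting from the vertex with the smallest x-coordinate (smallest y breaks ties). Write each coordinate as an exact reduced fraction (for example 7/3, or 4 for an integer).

1. After x ≥ 2: [(2,61/4) (2,105/8) (9,0) (17,6) (12,16) (9,17)]
2. After x ≤ 19: [(2,61/4) (2,105/8) (9,0) (17,6) (12,16) (9,17)]
3. After y ≥ 7: [(2,61/4) (2,105/8) (79/15,7) (33/2,7) (12,16) (9,17)]
4. After y ≤ 10: [(11/3,10) (79/15,7) (33/2,7) (15,10)]
5. Canonical ring: [(11/3,10) (79/15,7) (33/2,7) (15,10)]

Clipped polygon: [(11/3,10) (79/15,7) (33/2,7) (15,10)]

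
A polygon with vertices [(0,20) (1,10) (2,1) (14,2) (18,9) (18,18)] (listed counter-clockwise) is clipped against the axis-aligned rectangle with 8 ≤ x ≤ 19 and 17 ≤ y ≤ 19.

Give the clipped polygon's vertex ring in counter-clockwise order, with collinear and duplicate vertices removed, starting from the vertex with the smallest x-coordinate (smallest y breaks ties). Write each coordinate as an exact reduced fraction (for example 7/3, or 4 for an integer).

Clipped polygon: [(8,17) (18,17) (18,18) (9,19) (8,19)]

1. After x ≥ 8: [(8,172/9) (8,3/2) (14,2) (18,9) (18,18)]
2. After x ≤ 19: [(8,172/9) (8,3/2) (14,2) (18,9) (18,18)]
3. After y ≥ 17: [(8,172/9) (8,17) (18,17) (18,18)]
4. After y ≤ 19: [(9,19) (8,19) (8,17) (18,17) (18,18)]
5. Canonical ring: [(8,17) (18,17) (18,18) (9,19) (8,19)]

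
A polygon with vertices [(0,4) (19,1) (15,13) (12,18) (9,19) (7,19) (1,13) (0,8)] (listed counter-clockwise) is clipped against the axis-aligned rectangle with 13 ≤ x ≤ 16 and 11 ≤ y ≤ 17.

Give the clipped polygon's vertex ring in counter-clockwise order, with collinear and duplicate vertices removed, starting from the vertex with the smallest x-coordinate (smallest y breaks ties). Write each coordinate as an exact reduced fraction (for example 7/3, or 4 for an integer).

Clipped polygon: [(13,11) (47/3,11) (15,13) (13,49/3)]

1. After x ≥ 13: [(13,37/19) (19,1) (15,13) (13,49/3)]
2. After x ≤ 16: [(13,37/19) (16,28/19) (16,10) (15,13) (13,49/3)]
3. After y ≥ 11: [(13,11) (47/3,11) (15,13) (13,49/3)]
4. After y ≤ 17: [(13,11) (47/3,11) (15,13) (13,49/3)]
5. Canonical ring: [(13,11) (47/3,11) (15,13) (13,49/3)]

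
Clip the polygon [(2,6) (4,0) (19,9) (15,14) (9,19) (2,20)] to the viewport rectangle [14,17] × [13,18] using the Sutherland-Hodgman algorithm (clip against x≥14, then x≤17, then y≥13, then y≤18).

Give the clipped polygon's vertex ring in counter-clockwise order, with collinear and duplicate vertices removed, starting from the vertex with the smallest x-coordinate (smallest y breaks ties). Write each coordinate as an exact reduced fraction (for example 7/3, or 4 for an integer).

Clipped polygon: [(14,13) (79/5,13) (15,14) (14,89/6)]

1. After x ≥ 14: [(14,6) (19,9) (15,14) (14,89/6)]
2. After x ≤ 17: [(14,6) (17,39/5) (17,23/2) (15,14) (14,89/6)]
3. After y ≥ 13: [(14,13) (79/5,13) (15,14) (14,89/6)]
4. After y ≤ 18: [(14,13) (79/5,13) (15,14) (14,89/6)]
5. Canonical ring: [(14,13) (79/5,13) (15,14) (14,89/6)]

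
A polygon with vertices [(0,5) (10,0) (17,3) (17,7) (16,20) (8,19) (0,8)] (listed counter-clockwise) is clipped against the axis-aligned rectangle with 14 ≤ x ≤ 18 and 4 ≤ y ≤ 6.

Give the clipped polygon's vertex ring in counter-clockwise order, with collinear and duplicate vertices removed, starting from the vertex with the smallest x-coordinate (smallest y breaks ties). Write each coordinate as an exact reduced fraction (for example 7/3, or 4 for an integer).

Clipped polygon: [(14,4) (17,4) (17,6) (14,6)]

1. After x ≥ 14: [(14,12/7) (17,3) (17,7) (16,20) (14,79/4)]
2. After x ≤ 18: [(14,12/7) (17,3) (17,7) (16,20) (14,79/4)]
3. After y ≥ 4: [(14,4) (17,4) (17,7) (16,20) (14,79/4)]
4. After y ≤ 6: [(14,6) (14,4) (17,4) (17,6)]
5. Canonical ring: [(14,4) (17,4) (17,6) (14,6)]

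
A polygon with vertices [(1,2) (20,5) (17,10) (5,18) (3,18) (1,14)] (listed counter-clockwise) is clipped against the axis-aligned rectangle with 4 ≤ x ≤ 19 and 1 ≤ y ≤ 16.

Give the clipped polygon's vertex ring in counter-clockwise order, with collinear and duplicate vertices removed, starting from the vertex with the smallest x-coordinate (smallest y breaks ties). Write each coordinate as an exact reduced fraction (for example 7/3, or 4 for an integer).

Clipped polygon: [(4,47/19) (19,92/19) (19,20/3) (17,10) (8,16) (4,16)]

1. After x ≥ 4: [(4,47/19) (20,5) (17,10) (5,18) (4,18)]
2. After x ≤ 19: [(4,47/19) (19,92/19) (19,20/3) (17,10) (5,18) (4,18)]
3. After y ≥ 1: [(4,47/19) (19,92/19) (19,20/3) (17,10) (5,18) (4,18)]
4. After y ≤ 16: [(4,16) (4,47/19) (19,92/19) (19,20/3) (17,10) (8,16)]
5. Canonical ring: [(4,47/19) (19,92/19) (19,20/3) (17,10) (8,16) (4,16)]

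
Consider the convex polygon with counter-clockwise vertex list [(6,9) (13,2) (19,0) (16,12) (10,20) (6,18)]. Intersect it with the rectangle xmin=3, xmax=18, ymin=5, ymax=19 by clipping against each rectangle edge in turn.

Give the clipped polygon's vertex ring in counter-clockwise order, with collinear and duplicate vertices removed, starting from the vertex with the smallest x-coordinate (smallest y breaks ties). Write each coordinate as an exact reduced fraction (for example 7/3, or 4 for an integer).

Clipped polygon: [(6,9) (10,5) (71/4,5) (16,12) (43/4,19) (8,19) (6,18)]

1. After x ≥ 3: [(6,9) (13,2) (19,0) (16,12) (10,20) (6,18)]
2. After x ≤ 18: [(6,9) (13,2) (18,1/3) (18,4) (16,12) (10,20) (6,18)]
3. After y ≥ 5: [(6,9) (10,5) (71/4,5) (16,12) (10,20) (6,18)]
4. After y ≤ 19: [(6,9) (10,5) (71/4,5) (16,12) (43/4,19) (8,19) (6,18)]
5. Canonical ring: [(6,9) (10,5) (71/4,5) (16,12) (43/4,19) (8,19) (6,18)]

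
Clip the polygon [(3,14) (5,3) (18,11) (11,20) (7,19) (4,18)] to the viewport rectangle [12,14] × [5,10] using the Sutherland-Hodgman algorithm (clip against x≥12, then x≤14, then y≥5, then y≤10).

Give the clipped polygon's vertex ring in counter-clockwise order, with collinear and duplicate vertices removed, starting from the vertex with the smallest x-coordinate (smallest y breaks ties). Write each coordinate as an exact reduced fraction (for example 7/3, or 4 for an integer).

Clipped polygon: [(12,95/13) (14,111/13) (14,10) (12,10)]

1. After x ≥ 12: [(12,95/13) (18,11) (12,131/7)]
2. After x ≤ 14: [(12,95/13) (14,111/13) (14,113/7) (12,131/7)]
3. After y ≥ 5: [(12,95/13) (14,111/13) (14,113/7) (12,131/7)]
4. After y ≤ 10: [(12,10) (12,95/13) (14,111/13) (14,10)]
5. Canonical ring: [(12,95/13) (14,111/13) (14,10) (12,10)]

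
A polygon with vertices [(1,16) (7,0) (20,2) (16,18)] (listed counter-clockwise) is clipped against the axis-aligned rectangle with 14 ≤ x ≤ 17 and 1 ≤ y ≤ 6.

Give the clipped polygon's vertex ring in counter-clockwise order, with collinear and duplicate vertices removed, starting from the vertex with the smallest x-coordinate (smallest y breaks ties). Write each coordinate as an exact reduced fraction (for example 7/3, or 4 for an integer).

Clipped polygon: [(14,14/13) (17,20/13) (17,6) (14,6)]

1. After x ≥ 14: [(14,266/15) (14,14/13) (20,2) (16,18)]
2. After x ≤ 17: [(14,266/15) (14,14/13) (17,20/13) (17,14) (16,18)]
3. After y ≥ 1: [(14,266/15) (14,14/13) (17,20/13) (17,14) (16,18)]
4. After y ≤ 6: [(14,6) (14,14/13) (17,20/13) (17,6)]
5. Canonical ring: [(14,14/13) (17,20/13) (17,6) (14,6)]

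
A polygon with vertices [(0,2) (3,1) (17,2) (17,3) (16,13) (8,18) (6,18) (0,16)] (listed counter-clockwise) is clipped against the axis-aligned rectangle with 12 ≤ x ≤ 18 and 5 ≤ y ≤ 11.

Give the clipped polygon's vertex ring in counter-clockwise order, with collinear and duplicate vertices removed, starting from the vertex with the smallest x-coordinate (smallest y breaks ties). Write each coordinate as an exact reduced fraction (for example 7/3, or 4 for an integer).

1. After x ≥ 12: [(12,23/14) (17,2) (17,3) (16,13) (12,31/2)]
2. After x ≤ 18: [(12,23/14) (17,2) (17,3) (16,13) (12,31/2)]
3. After y ≥ 5: [(12,5) (84/5,5) (16,13) (12,31/2)]
4. After y ≤ 11: [(12,11) (12,5) (84/5,5) (81/5,11)]
5. Canonical ring: [(12,5) (84/5,5) (81/5,11) (12,11)]

Clipped polygon: [(12,5) (84/5,5) (81/5,11) (12,11)]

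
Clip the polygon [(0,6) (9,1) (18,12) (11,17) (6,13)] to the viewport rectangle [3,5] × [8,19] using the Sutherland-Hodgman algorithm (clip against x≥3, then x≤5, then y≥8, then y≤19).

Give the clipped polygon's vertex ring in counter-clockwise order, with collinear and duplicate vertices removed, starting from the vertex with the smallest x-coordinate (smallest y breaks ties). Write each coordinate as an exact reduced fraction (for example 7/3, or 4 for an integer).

Clipped polygon: [(3,8) (5,8) (5,71/6) (3,19/2)]

1. After x ≥ 3: [(3,19/2) (3,13/3) (9,1) (18,12) (11,17) (6,13)]
2. After x ≤ 5: [(5,71/6) (3,19/2) (3,13/3) (5,29/9)]
3. After y ≥ 8: [(5,8) (5,71/6) (3,19/2) (3,8)]
4. After y ≤ 19: [(5,8) (5,71/6) (3,19/2) (3,8)]
5. Canonical ring: [(3,8) (5,8) (5,71/6) (3,19/2)]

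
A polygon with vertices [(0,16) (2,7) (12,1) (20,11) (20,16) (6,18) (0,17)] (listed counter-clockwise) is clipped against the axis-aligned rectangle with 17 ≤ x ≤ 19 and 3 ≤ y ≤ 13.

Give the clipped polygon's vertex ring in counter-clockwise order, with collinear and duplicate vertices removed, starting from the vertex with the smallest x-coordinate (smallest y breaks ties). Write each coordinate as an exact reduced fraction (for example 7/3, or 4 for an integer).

1. After x ≥ 17: [(17,29/4) (20,11) (20,16) (17,115/7)]
2. After x ≤ 19: [(17,29/4) (19,39/4) (19,113/7) (17,115/7)]
3. After y ≥ 3: [(17,29/4) (19,39/4) (19,113/7) (17,115/7)]
4. After y ≤ 13: [(17,13) (17,29/4) (19,39/4) (19,13)]
5. Canonical ring: [(17,29/4) (19,39/4) (19,13) (17,13)]

Clipped polygon: [(17,29/4) (19,39/4) (19,13) (17,13)]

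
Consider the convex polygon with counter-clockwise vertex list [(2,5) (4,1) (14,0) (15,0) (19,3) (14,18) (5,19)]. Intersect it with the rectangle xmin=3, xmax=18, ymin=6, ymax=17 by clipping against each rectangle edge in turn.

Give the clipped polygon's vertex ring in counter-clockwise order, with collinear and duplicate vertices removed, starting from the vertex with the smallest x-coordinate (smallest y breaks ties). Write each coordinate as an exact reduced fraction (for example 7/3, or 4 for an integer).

1. After x ≥ 3: [(3,29/3) (3,3) (4,1) (14,0) (15,0) (19,3) (14,18) (5,19)]
2. After x ≤ 18: [(3,29/3) (3,3) (4,1) (14,0) (15,0) (18,9/4) (18,6) (14,18) (5,19)]
3. After y ≥ 6: [(3,29/3) (3,6) (18,6) (18,6) (14,18) (5,19)]
4. After y ≤ 17: [(32/7,17) (3,29/3) (3,6) (18,6) (18,6) (43/3,17)]
5. Canonical ring: [(3,6) (18,6) (43/3,17) (32/7,17) (3,29/3)]

Clipped polygon: [(3,6) (18,6) (43/3,17) (32/7,17) (3,29/3)]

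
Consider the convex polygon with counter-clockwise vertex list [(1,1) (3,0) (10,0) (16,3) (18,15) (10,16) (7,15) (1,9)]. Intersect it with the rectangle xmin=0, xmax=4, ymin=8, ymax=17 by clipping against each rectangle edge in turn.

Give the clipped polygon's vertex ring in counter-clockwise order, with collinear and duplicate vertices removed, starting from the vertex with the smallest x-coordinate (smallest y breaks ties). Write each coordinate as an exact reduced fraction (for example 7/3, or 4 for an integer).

1. After x ≥ 0: [(1,1) (3,0) (10,0) (16,3) (18,15) (10,16) (7,15) (1,9)]
2. After x ≤ 4: [(1,1) (3,0) (4,0) (4,12) (1,9)]
3. After y ≥ 8: [(1,8) (4,8) (4,12) (1,9)]
4. After y ≤ 17: [(1,8) (4,8) (4,12) (1,9)]
5. Canonical ring: [(1,8) (4,8) (4,12) (1,9)]

Clipped polygon: [(1,8) (4,8) (4,12) (1,9)]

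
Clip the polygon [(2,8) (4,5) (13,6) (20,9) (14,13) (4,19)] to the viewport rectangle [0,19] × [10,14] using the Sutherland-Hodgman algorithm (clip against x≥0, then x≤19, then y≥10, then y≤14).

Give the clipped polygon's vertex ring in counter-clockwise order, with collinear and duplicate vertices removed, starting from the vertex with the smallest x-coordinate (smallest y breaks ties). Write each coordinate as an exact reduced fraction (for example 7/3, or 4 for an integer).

Clipped polygon: [(26/11,10) (37/2,10) (14,13) (37/3,14) (34/11,14)]

1. After x ≥ 0: [(2,8) (4,5) (13,6) (20,9) (14,13) (4,19)]
2. After x ≤ 19: [(2,8) (4,5) (13,6) (19,60/7) (19,29/3) (14,13) (4,19)]
3. After y ≥ 10: [(26/11,10) (37/2,10) (14,13) (4,19)]
4. After y ≤ 14: [(34/11,14) (26/11,10) (37/2,10) (14,13) (37/3,14)]
5. Canonical ring: [(26/11,10) (37/2,10) (14,13) (37/3,14) (34/11,14)]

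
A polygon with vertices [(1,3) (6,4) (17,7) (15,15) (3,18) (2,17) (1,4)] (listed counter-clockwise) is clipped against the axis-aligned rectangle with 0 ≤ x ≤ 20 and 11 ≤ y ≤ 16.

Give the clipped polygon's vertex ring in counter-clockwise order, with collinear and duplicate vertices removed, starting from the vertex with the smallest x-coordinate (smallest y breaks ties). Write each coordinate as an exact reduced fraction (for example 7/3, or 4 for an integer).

1. After x ≥ 0: [(1,3) (6,4) (17,7) (15,15) (3,18) (2,17) (1,4)]
2. After x ≤ 20: [(1,3) (6,4) (17,7) (15,15) (3,18) (2,17) (1,4)]
3. After y ≥ 11: [(16,11) (15,15) (3,18) (2,17) (20/13,11)]
4. After y ≤ 16: [(16,11) (15,15) (11,16) (25/13,16) (20/13,11)]
5. Canonical ring: [(20/13,11) (16,11) (15,15) (11,16) (25/13,16)]

Clipped polygon: [(20/13,11) (16,11) (15,15) (11,16) (25/13,16)]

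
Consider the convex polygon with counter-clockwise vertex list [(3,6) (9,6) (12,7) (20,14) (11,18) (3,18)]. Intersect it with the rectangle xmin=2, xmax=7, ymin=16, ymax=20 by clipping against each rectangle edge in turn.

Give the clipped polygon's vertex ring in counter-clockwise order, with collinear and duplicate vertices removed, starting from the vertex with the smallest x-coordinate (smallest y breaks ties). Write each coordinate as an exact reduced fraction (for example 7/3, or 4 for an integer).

1. After x ≥ 2: [(3,6) (9,6) (12,7) (20,14) (11,18) (3,18)]
2. After x ≤ 7: [(3,6) (7,6) (7,18) (3,18)]
3. After y ≥ 16: [(3,16) (7,16) (7,18) (3,18)]
4. After y ≤ 20: [(3,16) (7,16) (7,18) (3,18)]
5. Canonical ring: [(3,16) (7,16) (7,18) (3,18)]

Clipped polygon: [(3,16) (7,16) (7,18) (3,18)]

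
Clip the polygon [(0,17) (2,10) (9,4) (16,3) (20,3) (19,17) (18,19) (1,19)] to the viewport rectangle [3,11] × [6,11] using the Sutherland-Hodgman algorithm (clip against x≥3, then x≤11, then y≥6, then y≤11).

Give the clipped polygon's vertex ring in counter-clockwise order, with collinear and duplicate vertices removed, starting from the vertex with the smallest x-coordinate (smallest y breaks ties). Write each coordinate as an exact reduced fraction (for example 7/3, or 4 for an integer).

1. After x ≥ 3: [(3,64/7) (9,4) (16,3) (20,3) (19,17) (18,19) (3,19)]
2. After x ≤ 11: [(3,64/7) (9,4) (11,26/7) (11,19) (3,19)]
3. After y ≥ 6: [(3,64/7) (20/3,6) (11,6) (11,19) (3,19)]
4. After y ≤ 11: [(3,11) (3,64/7) (20/3,6) (11,6) (11,11)]
5. Canonical ring: [(3,64/7) (20/3,6) (11,6) (11,11) (3,11)]

Clipped polygon: [(3,64/7) (20/3,6) (11,6) (11,11) (3,11)]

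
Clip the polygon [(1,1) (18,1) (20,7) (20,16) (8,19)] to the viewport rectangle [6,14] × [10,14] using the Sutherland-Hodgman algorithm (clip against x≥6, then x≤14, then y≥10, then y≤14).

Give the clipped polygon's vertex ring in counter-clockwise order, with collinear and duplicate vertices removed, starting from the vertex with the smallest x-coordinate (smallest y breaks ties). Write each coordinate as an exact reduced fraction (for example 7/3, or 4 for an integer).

1. After x ≥ 6: [(6,97/7) (6,1) (18,1) (20,7) (20,16) (8,19)]
2. After x ≤ 14: [(6,97/7) (6,1) (14,1) (14,35/2) (8,19)]
3. After y ≥ 10: [(6,97/7) (6,10) (14,10) (14,35/2) (8,19)]
4. After y ≤ 14: [(109/18,14) (6,97/7) (6,10) (14,10) (14,14)]
5. Canonical ring: [(6,10) (14,10) (14,14) (109/18,14) (6,97/7)]

Clipped polygon: [(6,10) (14,10) (14,14) (109/18,14) (6,97/7)]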